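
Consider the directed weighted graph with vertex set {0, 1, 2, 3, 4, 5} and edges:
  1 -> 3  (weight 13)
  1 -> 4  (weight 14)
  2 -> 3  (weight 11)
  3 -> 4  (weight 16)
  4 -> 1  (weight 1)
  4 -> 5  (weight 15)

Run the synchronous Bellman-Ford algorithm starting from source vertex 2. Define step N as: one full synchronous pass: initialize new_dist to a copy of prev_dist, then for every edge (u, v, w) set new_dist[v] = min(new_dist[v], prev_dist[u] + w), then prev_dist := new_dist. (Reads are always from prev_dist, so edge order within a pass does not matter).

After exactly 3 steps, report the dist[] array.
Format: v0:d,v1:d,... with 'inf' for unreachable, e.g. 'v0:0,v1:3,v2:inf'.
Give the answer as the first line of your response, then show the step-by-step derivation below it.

v0:inf,v1:28,v2:0,v3:11,v4:27,v5:42

step 1: dist = v0:inf,v1:inf,v2:0,v3:11,v4:inf,v5:inf
step 2: dist = v0:inf,v1:inf,v2:0,v3:11,v4:27,v5:inf
step 3: dist = v0:inf,v1:28,v2:0,v3:11,v4:27,v5:42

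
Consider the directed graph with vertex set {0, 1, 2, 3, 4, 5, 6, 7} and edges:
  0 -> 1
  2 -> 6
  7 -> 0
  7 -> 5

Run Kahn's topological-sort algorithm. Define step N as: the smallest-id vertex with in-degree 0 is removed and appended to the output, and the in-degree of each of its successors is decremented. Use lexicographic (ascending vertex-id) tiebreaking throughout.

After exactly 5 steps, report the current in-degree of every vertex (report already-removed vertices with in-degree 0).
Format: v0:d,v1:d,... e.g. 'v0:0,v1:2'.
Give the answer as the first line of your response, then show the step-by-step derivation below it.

v0:0,v1:1,v2:0,v3:0,v4:0,v5:0,v6:0,v7:0

step 1: output 2; order=[2]; indeg=(1,1,0,0,0,1,0,0)
step 2: output 3; order=[2,3]; indeg=(1,1,0,0,0,1,0,0)
step 3: output 4; order=[2,3,4]; indeg=(1,1,0,0,0,1,0,0)
step 4: output 6; order=[2,3,4,6]; indeg=(1,1,0,0,0,1,0,0)
step 5: output 7; order=[2,3,4,6,7]; indeg=(0,1,0,0,0,0,0,0)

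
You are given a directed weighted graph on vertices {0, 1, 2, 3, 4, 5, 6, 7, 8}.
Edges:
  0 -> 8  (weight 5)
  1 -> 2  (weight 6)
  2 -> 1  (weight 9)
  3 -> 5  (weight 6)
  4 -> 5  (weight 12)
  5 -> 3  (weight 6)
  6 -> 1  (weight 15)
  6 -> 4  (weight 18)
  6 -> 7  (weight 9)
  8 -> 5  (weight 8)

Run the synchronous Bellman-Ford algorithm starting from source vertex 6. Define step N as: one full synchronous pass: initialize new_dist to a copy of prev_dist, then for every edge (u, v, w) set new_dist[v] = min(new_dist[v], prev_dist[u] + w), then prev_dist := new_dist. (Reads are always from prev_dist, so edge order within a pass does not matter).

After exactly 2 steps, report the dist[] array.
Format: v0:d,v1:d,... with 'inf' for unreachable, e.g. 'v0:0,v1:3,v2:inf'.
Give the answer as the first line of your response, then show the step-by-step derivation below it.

v0:inf,v1:15,v2:21,v3:inf,v4:18,v5:30,v6:0,v7:9,v8:inf

step 1: dist = v0:inf,v1:15,v2:inf,v3:inf,v4:18,v5:inf,v6:0,v7:9,v8:inf
step 2: dist = v0:inf,v1:15,v2:21,v3:inf,v4:18,v5:30,v6:0,v7:9,v8:inf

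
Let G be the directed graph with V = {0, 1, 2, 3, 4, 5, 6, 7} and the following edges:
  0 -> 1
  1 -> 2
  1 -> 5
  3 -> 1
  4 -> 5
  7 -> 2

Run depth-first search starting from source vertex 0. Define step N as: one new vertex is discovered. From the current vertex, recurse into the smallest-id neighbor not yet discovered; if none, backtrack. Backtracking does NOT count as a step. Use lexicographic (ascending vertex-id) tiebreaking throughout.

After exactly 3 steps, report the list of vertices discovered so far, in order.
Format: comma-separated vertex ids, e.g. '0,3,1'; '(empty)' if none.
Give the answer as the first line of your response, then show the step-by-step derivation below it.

0,1,2

step 1: discover 0; path=0; order=0
step 2: discover 1; path=0>1; order=0,1
step 3: discover 2; path=0>1>2; order=0,1,2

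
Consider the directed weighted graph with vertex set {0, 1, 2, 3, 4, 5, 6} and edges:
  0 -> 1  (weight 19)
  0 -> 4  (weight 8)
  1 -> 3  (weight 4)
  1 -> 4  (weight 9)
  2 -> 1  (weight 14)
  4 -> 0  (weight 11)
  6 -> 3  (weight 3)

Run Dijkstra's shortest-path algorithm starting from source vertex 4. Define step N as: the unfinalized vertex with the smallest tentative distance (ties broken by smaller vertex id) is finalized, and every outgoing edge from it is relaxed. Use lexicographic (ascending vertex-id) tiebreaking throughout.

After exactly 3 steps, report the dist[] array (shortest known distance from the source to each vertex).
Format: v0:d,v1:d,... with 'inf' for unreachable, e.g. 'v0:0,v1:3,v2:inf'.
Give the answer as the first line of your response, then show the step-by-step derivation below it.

v0:11,v1:30,v2:inf,v3:34,v4:0,v5:inf,v6:inf

step 1: dist = v0:11,v1:inf,v2:inf,v3:inf,v4:0,v5:inf,v6:inf
step 2: dist = v0:11,v1:30,v2:inf,v3:inf,v4:0,v5:inf,v6:inf
step 3: dist = v0:11,v1:30,v2:inf,v3:34,v4:0,v5:inf,v6:inf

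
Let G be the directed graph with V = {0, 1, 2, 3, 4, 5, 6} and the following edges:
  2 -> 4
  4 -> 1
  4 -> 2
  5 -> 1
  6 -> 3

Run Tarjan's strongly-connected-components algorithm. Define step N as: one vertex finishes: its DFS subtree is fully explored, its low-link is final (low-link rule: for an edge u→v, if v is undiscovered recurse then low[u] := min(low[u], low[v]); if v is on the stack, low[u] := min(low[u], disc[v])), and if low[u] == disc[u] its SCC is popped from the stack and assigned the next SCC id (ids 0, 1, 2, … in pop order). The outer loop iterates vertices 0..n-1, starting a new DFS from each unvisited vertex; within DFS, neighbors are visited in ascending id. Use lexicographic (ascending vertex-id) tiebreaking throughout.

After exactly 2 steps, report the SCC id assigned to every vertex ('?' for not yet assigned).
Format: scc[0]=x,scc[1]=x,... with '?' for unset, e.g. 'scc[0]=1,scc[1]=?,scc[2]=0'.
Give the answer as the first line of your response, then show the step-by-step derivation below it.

scc[0]=0,scc[1]=1,scc[2]=?,scc[3]=?,scc[4]=?,scc[5]=?,scc[6]=?

step 1: low=(low[0]=0,low[1]=?,low[2]=?,low[3]=?,low[4]=?,low[5]=?,low[6]=?); scc=(scc[0]=0,scc[1]=?,scc[2]=?,scc[3]=?,scc[4]=?,scc[5]=?,scc[6]=?)
step 2: low=(low[0]=0,low[1]=1,low[2]=?,low[3]=?,low[4]=?,low[5]=?,low[6]=?); scc=(scc[0]=0,scc[1]=1,scc[2]=?,scc[3]=?,scc[4]=?,scc[5]=?,scc[6]=?)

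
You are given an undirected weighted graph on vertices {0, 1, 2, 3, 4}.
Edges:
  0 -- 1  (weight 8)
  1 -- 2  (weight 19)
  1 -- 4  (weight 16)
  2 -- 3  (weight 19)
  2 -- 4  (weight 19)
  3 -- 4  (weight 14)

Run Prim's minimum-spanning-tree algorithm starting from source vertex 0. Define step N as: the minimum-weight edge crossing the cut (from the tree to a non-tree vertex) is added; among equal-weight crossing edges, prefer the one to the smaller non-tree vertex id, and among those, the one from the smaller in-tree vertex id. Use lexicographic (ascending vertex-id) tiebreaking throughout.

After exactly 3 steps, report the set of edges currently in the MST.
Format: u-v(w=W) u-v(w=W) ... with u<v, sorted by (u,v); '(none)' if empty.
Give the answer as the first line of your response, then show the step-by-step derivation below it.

0-1(w=8) 1-4(w=16) 3-4(w=14)

step 1: add edge 0-1 (w=8); MST = {0-1(w=8)}
step 2: add edge 1-4 (w=16); MST = {0-1(w=8) 1-4(w=16)}
step 3: add edge 3-4 (w=14); MST = {0-1(w=8) 1-4(w=16) 3-4(w=14)}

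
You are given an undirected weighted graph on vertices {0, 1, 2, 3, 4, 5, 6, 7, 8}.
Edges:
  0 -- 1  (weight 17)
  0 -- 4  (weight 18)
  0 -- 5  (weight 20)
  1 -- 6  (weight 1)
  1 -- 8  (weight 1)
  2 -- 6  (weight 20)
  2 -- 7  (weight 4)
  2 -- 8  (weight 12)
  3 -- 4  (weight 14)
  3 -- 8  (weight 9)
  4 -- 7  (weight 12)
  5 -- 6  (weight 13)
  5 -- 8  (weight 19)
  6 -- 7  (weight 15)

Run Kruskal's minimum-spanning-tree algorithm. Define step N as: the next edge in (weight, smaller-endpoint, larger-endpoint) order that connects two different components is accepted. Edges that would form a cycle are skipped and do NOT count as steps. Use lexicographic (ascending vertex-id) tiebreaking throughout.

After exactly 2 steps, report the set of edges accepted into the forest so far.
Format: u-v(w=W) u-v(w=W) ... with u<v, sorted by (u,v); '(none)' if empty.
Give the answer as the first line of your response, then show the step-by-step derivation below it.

1-6(w=1) 1-8(w=1)

step 1: add edge 1-6 (w=1); MST = {1-6(w=1)}
step 2: add edge 1-8 (w=1); MST = {1-6(w=1) 1-8(w=1)}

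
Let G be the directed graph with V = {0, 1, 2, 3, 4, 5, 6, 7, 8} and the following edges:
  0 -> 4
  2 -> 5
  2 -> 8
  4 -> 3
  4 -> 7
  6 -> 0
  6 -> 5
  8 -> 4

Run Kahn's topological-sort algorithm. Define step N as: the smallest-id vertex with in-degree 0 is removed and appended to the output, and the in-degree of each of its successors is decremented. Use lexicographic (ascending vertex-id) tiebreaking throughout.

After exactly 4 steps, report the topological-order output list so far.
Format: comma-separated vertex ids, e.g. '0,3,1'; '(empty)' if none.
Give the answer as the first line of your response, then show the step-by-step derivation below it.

1,2,6,0

step 1: output 1; order=[1]; indeg=(1,0,0,1,2,2,0,1,1)
step 2: output 2; order=[1,2]; indeg=(1,0,0,1,2,1,0,1,0)
step 3: output 6; order=[1,2,6]; indeg=(0,0,0,1,2,0,0,1,0)
step 4: output 0; order=[1,2,6,0]; indeg=(0,0,0,1,1,0,0,1,0)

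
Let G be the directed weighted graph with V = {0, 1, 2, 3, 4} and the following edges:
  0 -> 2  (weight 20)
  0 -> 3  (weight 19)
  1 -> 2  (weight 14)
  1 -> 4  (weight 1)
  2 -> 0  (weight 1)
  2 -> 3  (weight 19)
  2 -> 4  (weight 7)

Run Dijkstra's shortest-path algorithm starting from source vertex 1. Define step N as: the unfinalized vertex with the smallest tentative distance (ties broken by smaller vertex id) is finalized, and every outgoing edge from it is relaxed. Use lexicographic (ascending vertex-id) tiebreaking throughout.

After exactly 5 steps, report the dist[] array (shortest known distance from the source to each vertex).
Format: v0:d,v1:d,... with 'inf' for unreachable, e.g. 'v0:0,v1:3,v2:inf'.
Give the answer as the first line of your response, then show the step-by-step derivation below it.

v0:15,v1:0,v2:14,v3:33,v4:1

step 1: dist = v0:inf,v1:0,v2:14,v3:inf,v4:1
step 2: dist = v0:inf,v1:0,v2:14,v3:inf,v4:1
step 3: dist = v0:15,v1:0,v2:14,v3:33,v4:1
step 4: dist = v0:15,v1:0,v2:14,v3:33,v4:1
step 5: dist = v0:15,v1:0,v2:14,v3:33,v4:1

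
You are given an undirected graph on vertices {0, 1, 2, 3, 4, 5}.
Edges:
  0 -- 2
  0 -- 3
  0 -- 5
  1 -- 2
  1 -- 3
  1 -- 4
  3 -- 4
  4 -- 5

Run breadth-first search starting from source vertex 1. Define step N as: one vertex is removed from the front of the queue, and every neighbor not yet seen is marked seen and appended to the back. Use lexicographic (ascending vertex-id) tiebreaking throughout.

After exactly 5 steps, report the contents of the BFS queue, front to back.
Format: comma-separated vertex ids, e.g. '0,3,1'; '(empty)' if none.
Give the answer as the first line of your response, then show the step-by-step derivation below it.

5

step 1: dequeue 1; queue=[2,3,4]; order=1
step 2: dequeue 2; queue=[3,4,0]; order=1,2
step 3: dequeue 3; queue=[4,0]; order=1,2,3
step 4: dequeue 4; queue=[0,5]; order=1,2,3,4
step 5: dequeue 0; queue=[5]; order=1,2,3,4,0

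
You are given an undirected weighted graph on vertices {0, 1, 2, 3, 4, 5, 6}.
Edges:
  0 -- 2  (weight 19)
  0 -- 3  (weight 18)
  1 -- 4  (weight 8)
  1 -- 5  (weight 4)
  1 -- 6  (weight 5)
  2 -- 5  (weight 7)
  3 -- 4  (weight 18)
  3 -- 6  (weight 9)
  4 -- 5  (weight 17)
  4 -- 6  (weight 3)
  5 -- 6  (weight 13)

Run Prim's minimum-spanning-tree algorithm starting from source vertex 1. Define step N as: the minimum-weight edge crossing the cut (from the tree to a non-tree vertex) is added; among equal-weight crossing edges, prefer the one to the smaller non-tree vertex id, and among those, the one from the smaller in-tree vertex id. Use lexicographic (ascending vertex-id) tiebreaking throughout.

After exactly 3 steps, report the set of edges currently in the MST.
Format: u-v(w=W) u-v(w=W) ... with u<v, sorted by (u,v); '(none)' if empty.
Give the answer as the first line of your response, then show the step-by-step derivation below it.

1-5(w=4) 1-6(w=5) 4-6(w=3)

step 1: add edge 1-5 (w=4); MST = {1-5(w=4)}
step 2: add edge 1-6 (w=5); MST = {1-5(w=4) 1-6(w=5)}
step 3: add edge 4-6 (w=3); MST = {1-5(w=4) 1-6(w=5) 4-6(w=3)}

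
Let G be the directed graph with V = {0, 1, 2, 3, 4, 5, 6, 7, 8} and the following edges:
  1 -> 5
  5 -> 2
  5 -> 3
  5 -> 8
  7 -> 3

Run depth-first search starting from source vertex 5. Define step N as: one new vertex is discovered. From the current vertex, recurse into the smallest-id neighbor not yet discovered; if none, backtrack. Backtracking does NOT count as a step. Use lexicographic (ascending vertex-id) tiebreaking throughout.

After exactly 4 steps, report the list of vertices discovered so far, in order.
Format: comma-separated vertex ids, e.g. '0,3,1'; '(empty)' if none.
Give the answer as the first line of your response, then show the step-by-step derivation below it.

5,2,3,8

step 1: discover 5; path=5; order=5
step 2: discover 2; path=5>2; order=5,2
step 3: discover 3; path=5>3; order=5,2,3
step 4: discover 8; path=5>8; order=5,2,3,8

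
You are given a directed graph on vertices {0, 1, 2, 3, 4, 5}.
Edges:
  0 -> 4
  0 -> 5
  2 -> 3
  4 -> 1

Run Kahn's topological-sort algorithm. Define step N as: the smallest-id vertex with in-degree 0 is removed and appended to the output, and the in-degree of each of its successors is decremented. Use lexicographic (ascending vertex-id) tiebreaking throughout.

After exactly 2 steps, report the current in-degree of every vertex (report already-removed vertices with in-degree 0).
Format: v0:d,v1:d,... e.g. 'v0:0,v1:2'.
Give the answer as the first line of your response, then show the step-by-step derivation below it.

v0:0,v1:1,v2:0,v3:0,v4:0,v5:0

step 1: output 0; order=[0]; indeg=(0,1,0,1,0,0)
step 2: output 2; order=[0,2]; indeg=(0,1,0,0,0,0)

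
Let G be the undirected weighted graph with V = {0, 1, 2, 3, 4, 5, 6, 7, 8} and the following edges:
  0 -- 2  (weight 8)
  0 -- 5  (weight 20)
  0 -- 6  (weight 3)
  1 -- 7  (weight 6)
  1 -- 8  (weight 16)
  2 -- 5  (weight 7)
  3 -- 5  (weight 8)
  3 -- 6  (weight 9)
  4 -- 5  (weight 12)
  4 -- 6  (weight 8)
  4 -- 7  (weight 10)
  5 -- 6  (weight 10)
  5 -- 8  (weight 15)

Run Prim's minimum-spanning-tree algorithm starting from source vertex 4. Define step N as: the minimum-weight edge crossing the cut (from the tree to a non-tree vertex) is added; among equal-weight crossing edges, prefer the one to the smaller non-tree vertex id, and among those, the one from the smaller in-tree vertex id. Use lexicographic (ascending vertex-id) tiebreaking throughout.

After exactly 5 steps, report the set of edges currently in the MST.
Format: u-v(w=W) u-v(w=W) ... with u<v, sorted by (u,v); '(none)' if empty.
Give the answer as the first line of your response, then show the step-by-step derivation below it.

0-2(w=8) 0-6(w=3) 2-5(w=7) 3-5(w=8) 4-6(w=8)

step 1: add edge 4-6 (w=8); MST = {4-6(w=8)}
step 2: add edge 0-6 (w=3); MST = {0-6(w=3) 4-6(w=8)}
step 3: add edge 0-2 (w=8); MST = {0-2(w=8) 0-6(w=3) 4-6(w=8)}
step 4: add edge 2-5 (w=7); MST = {0-2(w=8) 0-6(w=3) 2-5(w=7) 4-6(w=8)}
step 5: add edge 3-5 (w=8); MST = {0-2(w=8) 0-6(w=3) 2-5(w=7) 3-5(w=8) 4-6(w=8)}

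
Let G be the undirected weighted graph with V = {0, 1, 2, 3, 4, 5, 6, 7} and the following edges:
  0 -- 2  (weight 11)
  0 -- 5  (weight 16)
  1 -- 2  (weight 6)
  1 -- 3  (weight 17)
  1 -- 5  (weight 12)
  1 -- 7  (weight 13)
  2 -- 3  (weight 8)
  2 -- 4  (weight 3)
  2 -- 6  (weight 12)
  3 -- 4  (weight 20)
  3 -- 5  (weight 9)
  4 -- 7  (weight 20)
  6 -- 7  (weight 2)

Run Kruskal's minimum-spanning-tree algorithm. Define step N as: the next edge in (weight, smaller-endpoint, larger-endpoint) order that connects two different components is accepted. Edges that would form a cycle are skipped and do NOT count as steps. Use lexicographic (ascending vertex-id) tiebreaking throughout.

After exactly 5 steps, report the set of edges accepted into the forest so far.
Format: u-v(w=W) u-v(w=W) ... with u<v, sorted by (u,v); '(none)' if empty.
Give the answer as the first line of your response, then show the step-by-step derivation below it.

1-2(w=6) 2-3(w=8) 2-4(w=3) 3-5(w=9) 6-7(w=2)

step 1: add edge 6-7 (w=2); MST = {6-7(w=2)}
step 2: add edge 2-4 (w=3); MST = {2-4(w=3) 6-7(w=2)}
step 3: add edge 1-2 (w=6); MST = {1-2(w=6) 2-4(w=3) 6-7(w=2)}
step 4: add edge 2-3 (w=8); MST = {1-2(w=6) 2-3(w=8) 2-4(w=3) 6-7(w=2)}
step 5: add edge 3-5 (w=9); MST = {1-2(w=6) 2-3(w=8) 2-4(w=3) 3-5(w=9) 6-7(w=2)}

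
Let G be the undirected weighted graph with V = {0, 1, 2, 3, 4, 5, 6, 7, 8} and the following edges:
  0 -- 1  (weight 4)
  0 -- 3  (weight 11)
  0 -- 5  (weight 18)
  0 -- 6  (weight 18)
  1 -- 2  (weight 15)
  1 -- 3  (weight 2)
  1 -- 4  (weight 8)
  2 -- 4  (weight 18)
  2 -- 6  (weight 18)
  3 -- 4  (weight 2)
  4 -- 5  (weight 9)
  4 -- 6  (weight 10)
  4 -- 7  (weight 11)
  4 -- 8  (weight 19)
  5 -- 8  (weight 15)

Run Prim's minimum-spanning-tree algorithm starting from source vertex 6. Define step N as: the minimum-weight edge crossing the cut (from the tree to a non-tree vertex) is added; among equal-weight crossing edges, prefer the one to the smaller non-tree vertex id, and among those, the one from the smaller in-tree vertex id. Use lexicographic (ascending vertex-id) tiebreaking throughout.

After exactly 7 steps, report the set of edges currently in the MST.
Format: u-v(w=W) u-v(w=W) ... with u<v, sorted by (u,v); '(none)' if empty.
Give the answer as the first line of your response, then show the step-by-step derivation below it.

0-1(w=4) 1-2(w=15) 1-3(w=2) 3-4(w=2) 4-5(w=9) 4-6(w=10) 4-7(w=11)

step 1: add edge 4-6 (w=10); MST = {4-6(w=10)}
step 2: add edge 3-4 (w=2); MST = {3-4(w=2) 4-6(w=10)}
step 3: add edge 1-3 (w=2); MST = {1-3(w=2) 3-4(w=2) 4-6(w=10)}
step 4: add edge 0-1 (w=4); MST = {0-1(w=4) 1-3(w=2) 3-4(w=2) 4-6(w=10)}
step 5: add edge 4-5 (w=9); MST = {0-1(w=4) 1-3(w=2) 3-4(w=2) 4-5(w=9) 4-6(w=10)}
step 6: add edge 4-7 (w=11); MST = {0-1(w=4) 1-3(w=2) 3-4(w=2) 4-5(w=9) 4-6(w=10) 4-7(w=11)}
step 7: add edge 1-2 (w=15); MST = {0-1(w=4) 1-2(w=15) 1-3(w=2) 3-4(w=2) 4-5(w=9) 4-6(w=10) 4-7(w=11)}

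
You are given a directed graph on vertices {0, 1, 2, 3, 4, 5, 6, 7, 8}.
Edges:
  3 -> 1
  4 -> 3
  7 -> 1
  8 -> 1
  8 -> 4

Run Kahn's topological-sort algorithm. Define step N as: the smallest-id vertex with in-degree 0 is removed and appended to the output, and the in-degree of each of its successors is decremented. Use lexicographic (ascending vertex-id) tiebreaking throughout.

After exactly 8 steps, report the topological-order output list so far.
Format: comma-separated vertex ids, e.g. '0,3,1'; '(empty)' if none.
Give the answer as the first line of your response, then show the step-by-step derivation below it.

0,2,5,6,7,8,4,3

step 1: output 0; order=[0]; indeg=(0,3,0,1,1,0,0,0,0)
step 2: output 2; order=[0,2]; indeg=(0,3,0,1,1,0,0,0,0)
step 3: output 5; order=[0,2,5]; indeg=(0,3,0,1,1,0,0,0,0)
step 4: output 6; order=[0,2,5,6]; indeg=(0,3,0,1,1,0,0,0,0)
step 5: output 7; order=[0,2,5,6,7]; indeg=(0,2,0,1,1,0,0,0,0)
step 6: output 8; order=[0,2,5,6,7,8]; indeg=(0,1,0,1,0,0,0,0,0)
step 7: output 4; order=[0,2,5,6,7,8,4]; indeg=(0,1,0,0,0,0,0,0,0)
step 8: output 3; order=[0,2,5,6,7,8,4,3]; indeg=(0,0,0,0,0,0,0,0,0)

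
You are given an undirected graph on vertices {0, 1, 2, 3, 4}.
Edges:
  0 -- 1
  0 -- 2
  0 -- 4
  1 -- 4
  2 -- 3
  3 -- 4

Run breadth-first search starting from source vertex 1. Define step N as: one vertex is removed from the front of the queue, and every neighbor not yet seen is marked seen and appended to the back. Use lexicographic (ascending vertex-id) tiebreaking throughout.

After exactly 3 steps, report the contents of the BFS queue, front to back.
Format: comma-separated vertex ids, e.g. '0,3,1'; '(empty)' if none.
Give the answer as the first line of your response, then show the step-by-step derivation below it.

2,3

step 1: dequeue 1; queue=[0,4]; order=1
step 2: dequeue 0; queue=[4,2]; order=1,0
step 3: dequeue 4; queue=[2,3]; order=1,0,4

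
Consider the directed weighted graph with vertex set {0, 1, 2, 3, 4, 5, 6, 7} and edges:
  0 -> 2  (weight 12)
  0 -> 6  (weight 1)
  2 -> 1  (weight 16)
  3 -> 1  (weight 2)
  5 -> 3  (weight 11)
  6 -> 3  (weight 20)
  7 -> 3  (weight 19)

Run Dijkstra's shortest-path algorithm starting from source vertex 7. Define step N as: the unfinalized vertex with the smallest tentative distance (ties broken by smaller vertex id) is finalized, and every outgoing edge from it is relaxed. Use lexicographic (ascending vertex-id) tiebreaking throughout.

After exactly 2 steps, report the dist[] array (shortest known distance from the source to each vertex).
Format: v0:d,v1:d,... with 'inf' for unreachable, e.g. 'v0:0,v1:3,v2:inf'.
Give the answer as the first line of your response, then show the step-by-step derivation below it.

v0:inf,v1:21,v2:inf,v3:19,v4:inf,v5:inf,v6:inf,v7:0

step 1: dist = v0:inf,v1:inf,v2:inf,v3:19,v4:inf,v5:inf,v6:inf,v7:0
step 2: dist = v0:inf,v1:21,v2:inf,v3:19,v4:inf,v5:inf,v6:inf,v7:0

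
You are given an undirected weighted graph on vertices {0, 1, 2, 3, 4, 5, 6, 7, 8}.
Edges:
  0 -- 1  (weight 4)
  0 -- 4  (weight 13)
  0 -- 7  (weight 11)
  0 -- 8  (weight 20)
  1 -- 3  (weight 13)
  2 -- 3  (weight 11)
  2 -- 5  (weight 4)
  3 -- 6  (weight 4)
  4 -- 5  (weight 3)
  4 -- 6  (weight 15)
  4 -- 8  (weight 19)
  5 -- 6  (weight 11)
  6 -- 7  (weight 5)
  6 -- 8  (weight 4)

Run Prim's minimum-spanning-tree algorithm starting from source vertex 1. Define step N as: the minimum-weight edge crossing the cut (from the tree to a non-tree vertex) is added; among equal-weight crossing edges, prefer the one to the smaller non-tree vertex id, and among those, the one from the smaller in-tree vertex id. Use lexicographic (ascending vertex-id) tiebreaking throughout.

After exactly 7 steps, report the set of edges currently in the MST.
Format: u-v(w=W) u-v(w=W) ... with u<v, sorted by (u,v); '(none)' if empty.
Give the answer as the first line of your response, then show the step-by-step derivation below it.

0-1(w=4) 0-7(w=11) 2-3(w=11) 2-5(w=4) 3-6(w=4) 6-7(w=5) 6-8(w=4)

step 1: add edge 0-1 (w=4); MST = {0-1(w=4)}
step 2: add edge 0-7 (w=11); MST = {0-1(w=4) 0-7(w=11)}
step 3: add edge 6-7 (w=5); MST = {0-1(w=4) 0-7(w=11) 6-7(w=5)}
step 4: add edge 3-6 (w=4); MST = {0-1(w=4) 0-7(w=11) 3-6(w=4) 6-7(w=5)}
step 5: add edge 6-8 (w=4); MST = {0-1(w=4) 0-7(w=11) 3-6(w=4) 6-7(w=5) 6-8(w=4)}
step 6: add edge 2-3 (w=11); MST = {0-1(w=4) 0-7(w=11) 2-3(w=11) 3-6(w=4) 6-7(w=5) 6-8(w=4)}
step 7: add edge 2-5 (w=4); MST = {0-1(w=4) 0-7(w=11) 2-3(w=11) 2-5(w=4) 3-6(w=4) 6-7(w=5) 6-8(w=4)}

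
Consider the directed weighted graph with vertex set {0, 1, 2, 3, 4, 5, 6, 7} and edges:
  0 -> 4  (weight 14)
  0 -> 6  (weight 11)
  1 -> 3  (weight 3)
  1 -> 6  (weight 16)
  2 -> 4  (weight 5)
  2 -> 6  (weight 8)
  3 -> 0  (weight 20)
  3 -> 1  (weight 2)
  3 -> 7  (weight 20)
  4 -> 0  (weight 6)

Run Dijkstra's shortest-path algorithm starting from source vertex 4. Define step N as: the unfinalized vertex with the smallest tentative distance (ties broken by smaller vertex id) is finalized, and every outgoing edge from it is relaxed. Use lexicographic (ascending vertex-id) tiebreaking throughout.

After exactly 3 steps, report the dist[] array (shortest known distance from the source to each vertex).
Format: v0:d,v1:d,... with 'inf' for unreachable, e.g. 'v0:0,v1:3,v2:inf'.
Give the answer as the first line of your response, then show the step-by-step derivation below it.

v0:6,v1:inf,v2:inf,v3:inf,v4:0,v5:inf,v6:17,v7:inf

step 1: dist = v0:6,v1:inf,v2:inf,v3:inf,v4:0,v5:inf,v6:inf,v7:inf
step 2: dist = v0:6,v1:inf,v2:inf,v3:inf,v4:0,v5:inf,v6:17,v7:inf
step 3: dist = v0:6,v1:inf,v2:inf,v3:inf,v4:0,v5:inf,v6:17,v7:inf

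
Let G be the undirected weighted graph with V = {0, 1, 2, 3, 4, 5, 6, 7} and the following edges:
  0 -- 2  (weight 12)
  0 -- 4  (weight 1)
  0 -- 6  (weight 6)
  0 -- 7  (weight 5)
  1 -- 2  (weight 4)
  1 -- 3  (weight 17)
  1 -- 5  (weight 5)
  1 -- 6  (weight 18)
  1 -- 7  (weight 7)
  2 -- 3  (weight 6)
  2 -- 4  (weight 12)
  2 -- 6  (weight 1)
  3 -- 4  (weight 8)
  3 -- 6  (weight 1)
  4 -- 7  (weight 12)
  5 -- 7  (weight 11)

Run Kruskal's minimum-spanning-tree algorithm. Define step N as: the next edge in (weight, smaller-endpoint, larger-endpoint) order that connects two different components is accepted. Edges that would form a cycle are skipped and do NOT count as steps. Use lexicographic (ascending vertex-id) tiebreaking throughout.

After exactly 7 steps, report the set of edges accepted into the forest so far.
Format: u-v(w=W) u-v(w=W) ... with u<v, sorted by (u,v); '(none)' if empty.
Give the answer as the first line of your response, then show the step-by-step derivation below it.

0-4(w=1) 0-6(w=6) 0-7(w=5) 1-2(w=4) 1-5(w=5) 2-6(w=1) 3-6(w=1)

step 1: add edge 0-4 (w=1); MST = {0-4(w=1)}
step 2: add edge 2-6 (w=1); MST = {0-4(w=1) 2-6(w=1)}
step 3: add edge 3-6 (w=1); MST = {0-4(w=1) 2-6(w=1) 3-6(w=1)}
step 4: add edge 1-2 (w=4); MST = {0-4(w=1) 1-2(w=4) 2-6(w=1) 3-6(w=1)}
step 5: add edge 0-7 (w=5); MST = {0-4(w=1) 0-7(w=5) 1-2(w=4) 2-6(w=1) 3-6(w=1)}
step 6: add edge 1-5 (w=5); MST = {0-4(w=1) 0-7(w=5) 1-2(w=4) 1-5(w=5) 2-6(w=1) 3-6(w=1)}
step 7: add edge 0-6 (w=6); MST = {0-4(w=1) 0-6(w=6) 0-7(w=5) 1-2(w=4) 1-5(w=5) 2-6(w=1) 3-6(w=1)}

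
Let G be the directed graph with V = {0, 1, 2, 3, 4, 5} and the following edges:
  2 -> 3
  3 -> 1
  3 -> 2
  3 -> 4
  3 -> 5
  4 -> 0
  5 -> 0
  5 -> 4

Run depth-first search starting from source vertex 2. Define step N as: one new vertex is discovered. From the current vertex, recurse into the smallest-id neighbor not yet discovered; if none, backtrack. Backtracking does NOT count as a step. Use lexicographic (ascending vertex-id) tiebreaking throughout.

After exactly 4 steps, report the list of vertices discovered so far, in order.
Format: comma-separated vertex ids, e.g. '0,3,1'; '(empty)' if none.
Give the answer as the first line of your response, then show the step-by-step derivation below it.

2,3,1,4

step 1: discover 2; path=2; order=2
step 2: discover 3; path=2>3; order=2,3
step 3: discover 1; path=2>3>1; order=2,3,1
step 4: discover 4; path=2>3>4; order=2,3,1,4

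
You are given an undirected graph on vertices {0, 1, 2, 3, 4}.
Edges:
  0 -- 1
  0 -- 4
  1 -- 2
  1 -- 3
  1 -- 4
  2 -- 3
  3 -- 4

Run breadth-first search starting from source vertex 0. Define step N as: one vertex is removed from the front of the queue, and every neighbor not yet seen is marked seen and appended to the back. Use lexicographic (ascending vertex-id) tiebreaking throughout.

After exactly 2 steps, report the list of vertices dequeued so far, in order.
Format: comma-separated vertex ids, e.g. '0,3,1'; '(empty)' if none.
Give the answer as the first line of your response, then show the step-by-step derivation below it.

0,1

step 1: dequeue 0; queue=[1,4]; order=0
step 2: dequeue 1; queue=[4,2,3]; order=0,1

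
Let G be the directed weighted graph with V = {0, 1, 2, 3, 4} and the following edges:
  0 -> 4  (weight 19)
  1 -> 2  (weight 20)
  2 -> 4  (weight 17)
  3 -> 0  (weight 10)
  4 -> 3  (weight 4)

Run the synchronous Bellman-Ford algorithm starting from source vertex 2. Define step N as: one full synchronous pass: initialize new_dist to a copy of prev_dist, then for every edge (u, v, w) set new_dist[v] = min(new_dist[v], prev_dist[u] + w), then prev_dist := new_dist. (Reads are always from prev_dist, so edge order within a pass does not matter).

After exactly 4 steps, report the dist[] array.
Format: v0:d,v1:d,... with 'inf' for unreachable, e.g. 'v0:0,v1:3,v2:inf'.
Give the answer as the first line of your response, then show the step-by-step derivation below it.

v0:31,v1:inf,v2:0,v3:21,v4:17

step 1: dist = v0:inf,v1:inf,v2:0,v3:inf,v4:17
step 2: dist = v0:inf,v1:inf,v2:0,v3:21,v4:17
step 3: dist = v0:31,v1:inf,v2:0,v3:21,v4:17
step 4: dist = v0:31,v1:inf,v2:0,v3:21,v4:17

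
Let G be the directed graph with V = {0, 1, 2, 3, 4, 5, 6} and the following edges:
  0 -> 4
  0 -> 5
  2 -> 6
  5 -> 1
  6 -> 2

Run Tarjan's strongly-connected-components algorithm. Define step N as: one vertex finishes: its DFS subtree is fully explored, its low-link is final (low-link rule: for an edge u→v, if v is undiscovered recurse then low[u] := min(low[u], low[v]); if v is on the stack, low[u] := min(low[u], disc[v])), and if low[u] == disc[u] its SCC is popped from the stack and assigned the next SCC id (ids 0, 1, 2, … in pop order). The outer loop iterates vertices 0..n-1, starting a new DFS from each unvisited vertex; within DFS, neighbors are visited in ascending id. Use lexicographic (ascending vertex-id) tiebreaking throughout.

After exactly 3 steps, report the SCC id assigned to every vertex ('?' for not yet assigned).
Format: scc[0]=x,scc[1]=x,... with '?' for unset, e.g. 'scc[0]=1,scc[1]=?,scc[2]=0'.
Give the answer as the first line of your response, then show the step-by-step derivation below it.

scc[0]=?,scc[1]=1,scc[2]=?,scc[3]=?,scc[4]=0,scc[5]=2,scc[6]=?

step 1: low=(low[0]=0,low[1]=?,low[2]=?,low[3]=?,low[4]=1,low[5]=?,low[6]=?); scc=(scc[0]=?,scc[1]=?,scc[2]=?,scc[3]=?,scc[4]=0,scc[5]=?,scc[6]=?)
step 2: low=(low[0]=0,low[1]=3,low[2]=?,low[3]=?,low[4]=1,low[5]=2,low[6]=?); scc=(scc[0]=?,scc[1]=1,scc[2]=?,scc[3]=?,scc[4]=0,scc[5]=?,scc[6]=?)
step 3: low=(low[0]=0,low[1]=3,low[2]=?,low[3]=?,low[4]=1,low[5]=2,low[6]=?); scc=(scc[0]=?,scc[1]=1,scc[2]=?,scc[3]=?,scc[4]=0,scc[5]=2,scc[6]=?)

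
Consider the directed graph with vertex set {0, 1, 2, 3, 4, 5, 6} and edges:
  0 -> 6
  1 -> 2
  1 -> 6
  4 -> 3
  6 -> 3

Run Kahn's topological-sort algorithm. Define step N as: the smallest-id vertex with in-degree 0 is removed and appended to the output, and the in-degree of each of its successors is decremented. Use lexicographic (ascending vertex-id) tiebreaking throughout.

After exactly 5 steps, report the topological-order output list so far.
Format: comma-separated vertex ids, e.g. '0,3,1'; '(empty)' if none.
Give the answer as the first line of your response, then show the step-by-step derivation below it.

0,1,2,4,5

step 1: output 0; order=[0]; indeg=(0,0,1,2,0,0,1)
step 2: output 1; order=[0,1]; indeg=(0,0,0,2,0,0,0)
step 3: output 2; order=[0,1,2]; indeg=(0,0,0,2,0,0,0)
step 4: output 4; order=[0,1,2,4]; indeg=(0,0,0,1,0,0,0)
step 5: output 5; order=[0,1,2,4,5]; indeg=(0,0,0,1,0,0,0)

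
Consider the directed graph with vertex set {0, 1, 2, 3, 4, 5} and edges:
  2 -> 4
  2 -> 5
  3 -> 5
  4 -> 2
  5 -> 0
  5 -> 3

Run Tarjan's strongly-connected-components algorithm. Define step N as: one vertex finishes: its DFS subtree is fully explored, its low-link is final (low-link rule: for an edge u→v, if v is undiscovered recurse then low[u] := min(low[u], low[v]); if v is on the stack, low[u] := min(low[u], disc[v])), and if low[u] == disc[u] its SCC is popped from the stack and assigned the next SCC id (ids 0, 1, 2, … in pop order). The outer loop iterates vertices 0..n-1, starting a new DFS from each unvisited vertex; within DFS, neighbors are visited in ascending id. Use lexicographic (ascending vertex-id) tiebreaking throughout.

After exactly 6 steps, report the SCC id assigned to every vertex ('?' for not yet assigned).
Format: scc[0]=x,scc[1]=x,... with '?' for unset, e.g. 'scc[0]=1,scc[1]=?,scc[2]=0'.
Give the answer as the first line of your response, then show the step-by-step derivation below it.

scc[0]=0,scc[1]=1,scc[2]=3,scc[3]=2,scc[4]=3,scc[5]=2

step 1: low=(low[0]=0,low[1]=?,low[2]=?,low[3]=?,low[4]=?,low[5]=?); scc=(scc[0]=0,scc[1]=?,scc[2]=?,scc[3]=?,scc[4]=?,scc[5]=?)
step 2: low=(low[0]=0,low[1]=1,low[2]=?,low[3]=?,low[4]=?,low[5]=?); scc=(scc[0]=0,scc[1]=1,scc[2]=?,scc[3]=?,scc[4]=?,scc[5]=?)
step 3: low=(low[0]=0,low[1]=1,low[2]=2,low[3]=?,low[4]=2,low[5]=?); scc=(scc[0]=0,scc[1]=1,scc[2]=?,scc[3]=?,scc[4]=?,scc[5]=?)
step 4: low=(low[0]=0,low[1]=1,low[2]=2,low[3]=4,low[4]=2,low[5]=4); scc=(scc[0]=0,scc[1]=1,scc[2]=?,scc[3]=?,scc[4]=?,scc[5]=?)
step 5: low=(low[0]=0,low[1]=1,low[2]=2,low[3]=4,low[4]=2,low[5]=4); scc=(scc[0]=0,scc[1]=1,scc[2]=?,scc[3]=2,scc[4]=?,scc[5]=2)
step 6: low=(low[0]=0,low[1]=1,low[2]=2,low[3]=4,low[4]=2,low[5]=4); scc=(scc[0]=0,scc[1]=1,scc[2]=3,scc[3]=2,scc[4]=3,scc[5]=2)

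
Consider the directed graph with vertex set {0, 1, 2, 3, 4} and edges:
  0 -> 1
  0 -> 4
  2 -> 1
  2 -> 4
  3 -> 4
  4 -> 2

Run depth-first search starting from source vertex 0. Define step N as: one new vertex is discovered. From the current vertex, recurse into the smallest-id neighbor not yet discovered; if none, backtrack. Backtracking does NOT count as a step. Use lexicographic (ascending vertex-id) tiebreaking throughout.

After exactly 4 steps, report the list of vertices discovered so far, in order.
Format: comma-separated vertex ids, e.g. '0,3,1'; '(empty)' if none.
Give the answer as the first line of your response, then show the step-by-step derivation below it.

0,1,4,2

step 1: discover 0; path=0; order=0
step 2: discover 1; path=0>1; order=0,1
step 3: discover 4; path=0>4; order=0,1,4
step 4: discover 2; path=0>4>2; order=0,1,4,2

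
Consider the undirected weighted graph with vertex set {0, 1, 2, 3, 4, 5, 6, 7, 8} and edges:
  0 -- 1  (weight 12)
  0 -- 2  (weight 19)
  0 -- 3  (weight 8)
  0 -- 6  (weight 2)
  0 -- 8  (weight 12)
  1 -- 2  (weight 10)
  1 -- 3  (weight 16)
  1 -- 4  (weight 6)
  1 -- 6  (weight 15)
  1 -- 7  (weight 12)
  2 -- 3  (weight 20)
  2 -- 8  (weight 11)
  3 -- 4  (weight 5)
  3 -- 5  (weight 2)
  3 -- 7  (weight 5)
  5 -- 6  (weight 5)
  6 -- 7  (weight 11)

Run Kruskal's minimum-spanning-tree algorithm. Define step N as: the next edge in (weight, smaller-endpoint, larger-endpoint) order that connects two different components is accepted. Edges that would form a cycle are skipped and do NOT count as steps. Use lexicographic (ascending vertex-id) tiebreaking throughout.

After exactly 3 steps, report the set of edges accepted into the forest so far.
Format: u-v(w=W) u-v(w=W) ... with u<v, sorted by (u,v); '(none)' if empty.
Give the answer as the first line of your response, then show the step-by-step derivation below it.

0-6(w=2) 3-4(w=5) 3-5(w=2)

step 1: add edge 0-6 (w=2); MST = {0-6(w=2)}
step 2: add edge 3-5 (w=2); MST = {0-6(w=2) 3-5(w=2)}
step 3: add edge 3-4 (w=5); MST = {0-6(w=2) 3-4(w=5) 3-5(w=2)}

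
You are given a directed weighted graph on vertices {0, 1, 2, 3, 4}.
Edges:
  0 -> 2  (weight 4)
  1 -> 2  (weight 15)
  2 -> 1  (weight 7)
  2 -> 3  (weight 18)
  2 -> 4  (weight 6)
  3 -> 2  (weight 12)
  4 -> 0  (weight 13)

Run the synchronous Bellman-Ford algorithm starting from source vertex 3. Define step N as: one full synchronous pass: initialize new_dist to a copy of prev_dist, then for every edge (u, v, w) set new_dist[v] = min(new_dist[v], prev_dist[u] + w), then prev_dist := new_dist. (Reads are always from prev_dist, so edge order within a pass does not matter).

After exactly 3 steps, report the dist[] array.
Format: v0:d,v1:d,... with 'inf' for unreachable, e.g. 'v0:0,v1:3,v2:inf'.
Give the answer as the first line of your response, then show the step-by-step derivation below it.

v0:31,v1:19,v2:12,v3:0,v4:18

step 1: dist = v0:inf,v1:inf,v2:12,v3:0,v4:inf
step 2: dist = v0:inf,v1:19,v2:12,v3:0,v4:18
step 3: dist = v0:31,v1:19,v2:12,v3:0,v4:18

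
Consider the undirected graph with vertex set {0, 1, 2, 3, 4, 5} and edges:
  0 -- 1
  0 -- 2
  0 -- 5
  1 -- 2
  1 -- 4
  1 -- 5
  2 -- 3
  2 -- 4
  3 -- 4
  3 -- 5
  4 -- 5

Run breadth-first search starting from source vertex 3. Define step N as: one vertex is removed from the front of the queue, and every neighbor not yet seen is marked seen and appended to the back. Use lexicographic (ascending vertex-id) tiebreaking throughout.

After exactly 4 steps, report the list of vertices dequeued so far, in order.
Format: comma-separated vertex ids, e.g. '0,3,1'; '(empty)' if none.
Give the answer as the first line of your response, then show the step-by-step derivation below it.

3,2,4,5

step 1: dequeue 3; queue=[2,4,5]; order=3
step 2: dequeue 2; queue=[4,5,0,1]; order=3,2
step 3: dequeue 4; queue=[5,0,1]; order=3,2,4
step 4: dequeue 5; queue=[0,1]; order=3,2,4,5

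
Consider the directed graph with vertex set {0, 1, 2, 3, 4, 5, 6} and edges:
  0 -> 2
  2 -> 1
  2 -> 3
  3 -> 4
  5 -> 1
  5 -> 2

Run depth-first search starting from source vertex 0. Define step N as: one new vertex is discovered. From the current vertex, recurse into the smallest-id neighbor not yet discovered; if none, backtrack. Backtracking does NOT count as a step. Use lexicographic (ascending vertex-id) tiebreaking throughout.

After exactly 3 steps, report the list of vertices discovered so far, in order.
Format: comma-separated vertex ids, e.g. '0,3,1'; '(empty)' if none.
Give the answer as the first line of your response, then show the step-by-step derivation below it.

0,2,1

step 1: discover 0; path=0; order=0
step 2: discover 2; path=0>2; order=0,2
step 3: discover 1; path=0>2>1; order=0,2,1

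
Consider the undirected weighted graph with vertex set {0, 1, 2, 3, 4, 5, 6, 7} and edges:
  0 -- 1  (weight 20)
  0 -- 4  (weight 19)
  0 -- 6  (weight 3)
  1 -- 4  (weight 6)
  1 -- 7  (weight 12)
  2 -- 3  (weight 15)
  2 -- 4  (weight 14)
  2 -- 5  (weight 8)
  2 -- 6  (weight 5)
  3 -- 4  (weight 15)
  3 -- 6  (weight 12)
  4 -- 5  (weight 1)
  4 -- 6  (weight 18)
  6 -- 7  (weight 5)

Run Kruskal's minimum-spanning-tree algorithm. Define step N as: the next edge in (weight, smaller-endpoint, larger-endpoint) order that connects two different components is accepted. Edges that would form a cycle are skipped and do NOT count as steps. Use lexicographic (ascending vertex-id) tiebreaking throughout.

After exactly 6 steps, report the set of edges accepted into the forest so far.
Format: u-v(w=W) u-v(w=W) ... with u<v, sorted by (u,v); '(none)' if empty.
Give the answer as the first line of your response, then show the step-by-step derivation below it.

0-6(w=3) 1-4(w=6) 2-5(w=8) 2-6(w=5) 4-5(w=1) 6-7(w=5)

step 1: add edge 4-5 (w=1); MST = {4-5(w=1)}
step 2: add edge 0-6 (w=3); MST = {0-6(w=3) 4-5(w=1)}
step 3: add edge 2-6 (w=5); MST = {0-6(w=3) 2-6(w=5) 4-5(w=1)}
step 4: add edge 6-7 (w=5); MST = {0-6(w=3) 2-6(w=5) 4-5(w=1) 6-7(w=5)}
step 5: add edge 1-4 (w=6); MST = {0-6(w=3) 1-4(w=6) 2-6(w=5) 4-5(w=1) 6-7(w=5)}
step 6: add edge 2-5 (w=8); MST = {0-6(w=3) 1-4(w=6) 2-5(w=8) 2-6(w=5) 4-5(w=1) 6-7(w=5)}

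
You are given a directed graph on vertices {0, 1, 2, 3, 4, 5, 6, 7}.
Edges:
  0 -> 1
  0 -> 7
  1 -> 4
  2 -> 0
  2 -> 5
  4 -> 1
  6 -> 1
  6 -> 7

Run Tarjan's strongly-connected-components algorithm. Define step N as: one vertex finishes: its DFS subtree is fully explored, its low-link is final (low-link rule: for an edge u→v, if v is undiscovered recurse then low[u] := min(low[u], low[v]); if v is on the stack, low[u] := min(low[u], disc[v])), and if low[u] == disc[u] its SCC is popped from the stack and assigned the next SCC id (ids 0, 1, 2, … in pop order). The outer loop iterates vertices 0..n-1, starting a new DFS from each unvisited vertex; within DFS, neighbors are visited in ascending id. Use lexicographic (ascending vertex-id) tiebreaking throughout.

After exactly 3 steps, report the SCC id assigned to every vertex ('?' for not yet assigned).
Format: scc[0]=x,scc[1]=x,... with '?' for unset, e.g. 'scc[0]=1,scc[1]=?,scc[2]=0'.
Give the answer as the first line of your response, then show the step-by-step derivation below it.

scc[0]=?,scc[1]=0,scc[2]=?,scc[3]=?,scc[4]=0,scc[5]=?,scc[6]=?,scc[7]=1

step 1: low=(low[0]=0,low[1]=1,low[2]=?,low[3]=?,low[4]=1,low[5]=?,low[6]=?,low[7]=?); scc=(scc[0]=?,scc[1]=?,scc[2]=?,scc[3]=?,scc[4]=?,scc[5]=?,scc[6]=?,scc[7]=?)
step 2: low=(low[0]=0,low[1]=1,low[2]=?,low[3]=?,low[4]=1,low[5]=?,low[6]=?,low[7]=?); scc=(scc[0]=?,scc[1]=0,scc[2]=?,scc[3]=?,scc[4]=0,scc[5]=?,scc[6]=?,scc[7]=?)
step 3: low=(low[0]=0,low[1]=1,low[2]=?,low[3]=?,low[4]=1,low[5]=?,low[6]=?,low[7]=3); scc=(scc[0]=?,scc[1]=0,scc[2]=?,scc[3]=?,scc[4]=0,scc[5]=?,scc[6]=?,scc[7]=1)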